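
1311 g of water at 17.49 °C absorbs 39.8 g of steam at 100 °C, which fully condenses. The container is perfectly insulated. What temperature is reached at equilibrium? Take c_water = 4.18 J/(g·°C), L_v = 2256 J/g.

T_f ≈ 35.8 °C

Conservation of energy gives ΣQ = 0:
latent heat released on condensation: 39.8·2256 = 89789; condensed water 100 °C→T: 166.36(T − 100); original water: 5480(T − 17.49)
5646.3 T = 89789 + 16636 + 95845 = 202270
T ≈ 35.82 °C, under the boiling point, so the assumption holds.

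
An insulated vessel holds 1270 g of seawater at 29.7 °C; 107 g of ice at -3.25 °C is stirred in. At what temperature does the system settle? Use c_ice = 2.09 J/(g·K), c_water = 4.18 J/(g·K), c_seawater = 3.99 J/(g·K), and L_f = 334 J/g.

T_f ≈ 20.7 °C

Energy conservation, ΣQ = 0:
warm ice to 0 °C: 107·2.09·(0 − (-3.25)) = 726.8; latent heat to melt: 107·334 = 35738; warm the meltwater: 447.26 T; seawater: 5067.3(T − 29.7)
5514.6 T = 150499 − 36465 = 114034
T ≈ 20.68 °C — above 0 °C, consistent with complete melting.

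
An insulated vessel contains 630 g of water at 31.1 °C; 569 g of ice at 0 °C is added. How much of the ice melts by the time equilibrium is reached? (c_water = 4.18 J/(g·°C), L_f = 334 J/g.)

m_melted ≈ 245 g

Water can give up m c ΔT = 630×4.18×31.1 = 81899 J before reaching 0 °C.
Melting all 569 g of ice would need 569×334 = 190046 J.
That's not enough to melt it all — equilibrium is at 0 °C with ice remaining.
Mass melted = 81899/334 ≈ 245.2 g.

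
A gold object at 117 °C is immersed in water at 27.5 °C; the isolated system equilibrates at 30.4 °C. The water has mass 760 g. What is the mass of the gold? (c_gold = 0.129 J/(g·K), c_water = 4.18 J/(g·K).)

Setting the total heat transfer to zero:
m×0.129×(30.4 − 117) + 760×4.18×(30.4 − 27.5) = 0
-11.17 m = -9212.7
m = -9212.7/-11.17 ≈ 824.7 g

m ≈ 825 g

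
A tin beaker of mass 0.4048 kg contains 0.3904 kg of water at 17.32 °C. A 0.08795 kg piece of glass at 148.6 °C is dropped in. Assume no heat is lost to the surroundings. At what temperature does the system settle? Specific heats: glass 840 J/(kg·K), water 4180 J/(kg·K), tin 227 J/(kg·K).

Let T be the final temperature. ΣQ_i = 0:
0.08795*840*(T − 148.6) + 0.3904*4180*(T − 17.32) + 0.4048*227*(T − 17.32) = 0
73.88(T − 148.6) + 1631.9(T − 17.32) + 91.89(T − 17.32) = 0
(73.88 + 1631.9 + 91.89) T = 73.88*148.6 + 1631.9*17.32 + 91.89*17.32
T = 40834 / 1797.6 = 22.7 °C

T_f ≈ 22.7 °C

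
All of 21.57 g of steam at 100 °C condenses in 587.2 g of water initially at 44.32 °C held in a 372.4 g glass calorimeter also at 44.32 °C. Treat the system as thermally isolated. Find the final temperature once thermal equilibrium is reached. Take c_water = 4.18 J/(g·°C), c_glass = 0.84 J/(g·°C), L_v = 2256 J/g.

T_f ≈ 63.1 °C

Energy conservation, ΣQ = 0:
latent heat released on condensation: 21.57·2256 = 48662
  condensed water 100 °C→T: 90.16(T − 100)
  original water: 2454.5(T − 44.32)
  cup: 312.82(T − 44.32)
2857.5 T = 48662 + 9016.3 + 122647 = 180325
T ≈ 63.11 °C (< 100 °C, so full condensation is consistent).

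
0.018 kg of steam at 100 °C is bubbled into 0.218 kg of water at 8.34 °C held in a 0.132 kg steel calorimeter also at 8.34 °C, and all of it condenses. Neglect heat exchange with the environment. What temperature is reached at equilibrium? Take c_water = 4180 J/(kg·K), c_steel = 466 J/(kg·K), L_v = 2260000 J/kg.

T_f ≈ 53.7 °C

Heat gained plus heat lost sum to zero:
condense steam: −0.018×2260000 = −40680
  condensed water 100 °C→T: 75.24(T − 100)
  original water: 911.24(T − 8.34)
  cup: 61.51(T − 8.34)
1048 T = 40680 + 7524 + 8112.8 = 56317
T ≈ 53.74 °C, under the boiling point, so the assumption holds.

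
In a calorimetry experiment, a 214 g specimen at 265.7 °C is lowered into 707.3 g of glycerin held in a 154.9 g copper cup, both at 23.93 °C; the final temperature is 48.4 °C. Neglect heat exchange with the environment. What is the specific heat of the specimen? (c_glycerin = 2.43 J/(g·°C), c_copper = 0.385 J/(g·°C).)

Setting the total heat transfer to zero:
214·c·(48.4 − 265.7) + 707.3·2.43·(48.4 − 23.93) + 154.9·0.385·(48.4 − 23.93) = 0
-46502 c = -43517
c = -43517/-46502 ≈ 0.9358 J/(g·°C)

c ≈ 0.936 J/(g·°C)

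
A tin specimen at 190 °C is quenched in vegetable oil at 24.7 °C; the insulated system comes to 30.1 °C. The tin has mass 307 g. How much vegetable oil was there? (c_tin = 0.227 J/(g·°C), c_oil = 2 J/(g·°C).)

m ≈ 1030 g

Heat lost by the tin = heat gained by the oil:
307×0.227×(190 − 30.1) = m×2×(30.1 − 24.7)
10.8 m = 11143  ⇒  m ≈ 1032 g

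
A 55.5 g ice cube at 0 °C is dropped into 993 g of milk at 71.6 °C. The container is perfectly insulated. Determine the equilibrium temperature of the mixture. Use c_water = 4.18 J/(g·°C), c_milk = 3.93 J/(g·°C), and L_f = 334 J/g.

Setting the total heat transfer to zero:
melt ice: 55.5×334 = 18537
  warm the meltwater: 231.99 T
  milk: 3902.5(T − 71.6)
4134.5 T = 279418 − 18537 = 260881
T ≈ 63.10 °C (positive, so assuming full melt was valid).

T_f ≈ 63.1 °C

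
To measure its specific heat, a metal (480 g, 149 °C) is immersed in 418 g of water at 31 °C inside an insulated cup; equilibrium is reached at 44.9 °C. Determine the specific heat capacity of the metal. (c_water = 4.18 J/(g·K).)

c ≈ 0.486 J/(g·K)

m_s c (T_s − T_f) = m_water c_water (T_f − T_0):
480·c·(149 − 44.9) = 418·4.18·(44.9 − 31)
49968 c = 24287  ⇒  c ≈ 0.486 J/(g·K)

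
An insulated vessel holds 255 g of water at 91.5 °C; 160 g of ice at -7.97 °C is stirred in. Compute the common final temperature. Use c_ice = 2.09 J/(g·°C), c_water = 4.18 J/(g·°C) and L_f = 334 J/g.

Energy conservation, ΣQ = 0:
ice -7.97→0 °C: 160×2.09×7.97 = 2665.2; latent heat to melt: 160×334 = 53440; meltwater 0→T: 160×4.18×T = 668.8 T; water: 1065.9(T − 91.5)
1734.7 T = 97530 − 56105 = 41425
T ≈ 23.88 °C (positive, so assuming full melt was valid).

T_f ≈ 23.9 °C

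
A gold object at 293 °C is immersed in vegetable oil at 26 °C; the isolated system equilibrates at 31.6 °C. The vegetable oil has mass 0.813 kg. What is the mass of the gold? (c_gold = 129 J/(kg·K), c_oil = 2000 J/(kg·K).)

m ≈ 0.27 kg

Taking heat into each body as positive, Σ m c ΔT = 0:
m×129×(31.6 − 293) + 0.813×2000×(31.6 − 26) = 0
-33721 m = -9105.6
m = -9105.6/-33721 ≈ 0.27 kg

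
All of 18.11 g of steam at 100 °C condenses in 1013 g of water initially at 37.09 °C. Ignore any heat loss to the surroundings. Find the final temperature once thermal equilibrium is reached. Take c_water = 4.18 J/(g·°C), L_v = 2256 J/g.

T_f ≈ 47.7 °C

Energy conservation, ΣQ = 0:
condense steam: −18.11·2256 = −40856
  condensate cools 100→T: 18.11·4.18·(T − 100) = 75.7(T − 100)
  water warms: 1013·4.18·(T − 37.09) = 4234.3(T − 37.09)
4310 T = 40856 + 7570 + 157052 = 205478
T ≈ 47.67 °C (< 100 °C, so full condensation is consistent).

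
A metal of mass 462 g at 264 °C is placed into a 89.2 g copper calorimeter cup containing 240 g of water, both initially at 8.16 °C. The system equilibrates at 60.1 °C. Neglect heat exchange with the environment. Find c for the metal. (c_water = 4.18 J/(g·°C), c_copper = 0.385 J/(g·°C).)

Energy conservation, ΣQ = 0:
462·c·(60.1 − 264) + 240·4.18·(60.1 − 8.16) + 89.2·0.385·(60.1 − 8.16) = 0
-94202 c = -53890
c = -53890/-94202 ≈ 0.5721 J/(g·°C)

c ≈ 0.572 J/(g·°C)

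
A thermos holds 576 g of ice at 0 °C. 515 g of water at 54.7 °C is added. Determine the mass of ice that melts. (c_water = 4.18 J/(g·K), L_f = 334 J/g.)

Cooling the water to 0 °C releases 515×4.18×54.7 = 117753 J.
Melting all 576 g of ice would need 576×334 = 192384 J.
117753 J < 192384 J, so only part of the ice melts and the system sits at 0 °C.
Mass melted = 117753/334 ≈ 352.6 g.

m_melted ≈ 353 g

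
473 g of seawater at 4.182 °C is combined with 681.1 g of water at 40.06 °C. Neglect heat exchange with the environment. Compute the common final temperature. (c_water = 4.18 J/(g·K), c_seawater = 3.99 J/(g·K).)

T_f ≈ 25.8 °C

With ΣQ=0 the equilibrium temperature is the m·c-weighted mean:
T_f = (2847×40.06 + 1887.3×4.182) / (2847 + 1887.3)
    = 121943 / 4734.3 ≈ 25.76 °C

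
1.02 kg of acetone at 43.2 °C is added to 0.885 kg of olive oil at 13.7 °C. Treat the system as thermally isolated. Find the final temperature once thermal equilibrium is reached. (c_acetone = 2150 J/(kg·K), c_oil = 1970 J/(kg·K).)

Energy conservation, ΣQ = 0:
1.02*2150*(T − 43.2) + 0.885*1970*(T − 13.7) = 0
2193(T − 43.2) + 1743.5(T − 13.7) = 0
3936.4 T = 118623
T = 118623 / 3936.4 = 30.1 °C

T_f ≈ 30.1 °C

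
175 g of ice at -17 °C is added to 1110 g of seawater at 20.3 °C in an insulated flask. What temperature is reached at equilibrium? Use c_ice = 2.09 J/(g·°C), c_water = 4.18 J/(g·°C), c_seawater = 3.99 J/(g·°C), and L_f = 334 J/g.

T_f ≈ 4.9 °C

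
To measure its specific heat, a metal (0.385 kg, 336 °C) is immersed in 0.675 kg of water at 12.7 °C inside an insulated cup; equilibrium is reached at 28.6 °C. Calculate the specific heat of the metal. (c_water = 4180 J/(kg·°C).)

c ≈ 379 J/(kg·°C)

m_s c (T_s − T_f) = m_water c_water (T_f − T_0):
0.385×c×(336 − 28.6) = 0.675×4180×(28.6 − 12.7)
118.35 c = 44862  ⇒  c ≈ 379.1 J/(kg·°C)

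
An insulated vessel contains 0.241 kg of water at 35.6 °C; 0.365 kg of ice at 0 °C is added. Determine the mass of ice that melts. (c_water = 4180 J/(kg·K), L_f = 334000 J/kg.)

Cooling the water to 0 °C releases 0.241·4180·35.6 = 35863 J.
To melt every bit of ice: 0.365·334000 = 121910 J.
Since 35863 < 121910 J, not all the ice melts; equilibrium is at 0 °C.
m_melt = 35863 / L_f = 0.1074 kg.

m_melted ≈ 0.107 kg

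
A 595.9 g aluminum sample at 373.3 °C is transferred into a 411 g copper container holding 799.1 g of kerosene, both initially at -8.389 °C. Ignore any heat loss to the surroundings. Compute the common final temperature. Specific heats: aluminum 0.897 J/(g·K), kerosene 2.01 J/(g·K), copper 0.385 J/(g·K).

Energy conservation, ΣQ = 0:
595.9×0.897×(T − 373.3) + 799.1×2.01×(T − (-8.389)) + 411×0.385×(T − (-8.389)) = 0
(534.52 + 1606.2 + 158.24) T = 534.52×373.3 + 1606.2×(-8.389) + 158.24×(-8.389)
T ≈ 80.36 °C

T_f ≈ 80.4 °C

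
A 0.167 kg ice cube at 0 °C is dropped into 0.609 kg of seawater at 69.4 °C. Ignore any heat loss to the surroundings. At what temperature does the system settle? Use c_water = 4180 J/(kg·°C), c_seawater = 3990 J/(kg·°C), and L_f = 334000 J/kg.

T_f ≈ 36.1 °C

Net heat exchanged in the isolated system is zero:
fusion: m_ice L_f = 0.167×334000 = 55778; meltwater 0→T: 0.167×4180×T = 698.06 T; seawater: 2429.9(T − 69.4)
3128 T = 168636 − 55778 = 112858
T ≈ 36.08 °C — above 0 °C, consistent with complete melting.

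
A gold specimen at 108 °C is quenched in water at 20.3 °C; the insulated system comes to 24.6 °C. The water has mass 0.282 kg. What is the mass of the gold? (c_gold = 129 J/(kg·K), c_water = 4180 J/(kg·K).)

m ≈ 0.471 kg

Heat lost by the gold = heat gained by the water:
m×129×(108 − 24.6) = 0.282×4180×(24.6 − 20.3)
10759 m = 5068.7  ⇒  m ≈ 0.4711 kg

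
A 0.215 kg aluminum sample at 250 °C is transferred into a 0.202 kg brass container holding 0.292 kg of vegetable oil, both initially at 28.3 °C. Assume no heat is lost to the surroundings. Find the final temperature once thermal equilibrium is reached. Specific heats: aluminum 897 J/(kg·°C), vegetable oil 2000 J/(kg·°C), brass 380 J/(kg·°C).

T_f ≈ 78.4 °C

Energy conservation, ΣQ = 0:
0.215*897*(T − 250) + 0.292*2000*(T − 28.3) + 0.202*380*(T − 28.3) = 0
192.85(T − 250) + 584(T − 28.3) + 76.76(T − 28.3) = 0
853.62 T = 66913
T = 66913/853.62 ≈ 78.39 °C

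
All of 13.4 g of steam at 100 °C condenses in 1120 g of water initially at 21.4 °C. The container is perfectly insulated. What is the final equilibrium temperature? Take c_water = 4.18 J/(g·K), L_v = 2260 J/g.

T_f ≈ 28.7 °C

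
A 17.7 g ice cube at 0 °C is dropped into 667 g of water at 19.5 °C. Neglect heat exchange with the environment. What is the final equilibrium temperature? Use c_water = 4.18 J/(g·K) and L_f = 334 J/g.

T_f ≈ 16.9 °C

Heat gained plus heat lost sum to zero:
latent heat to melt: 17.7·334 = 5911.8
  warm the meltwater: 73.99 T
  water: 2788.1(T − 19.5)
2862 T = 54367 − 5911.8 = 48455
T ≈ 16.93 °C — above 0 °C, consistent with complete melting.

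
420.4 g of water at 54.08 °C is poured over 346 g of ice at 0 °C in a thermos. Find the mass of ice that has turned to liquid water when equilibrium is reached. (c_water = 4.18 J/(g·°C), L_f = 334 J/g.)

Cooling the water to 0 °C releases 420.4×4.18×54.08 = 95033 J.
Fully melting the ice requires m_ice L_f = 346×334 = 115564 J.
That's not enough to melt it all — equilibrium is at 0 °C with ice remaining.
m_melted×334 = 95033  ⇒  m_melted ≈ 284.5 g.

m_melted ≈ 285 g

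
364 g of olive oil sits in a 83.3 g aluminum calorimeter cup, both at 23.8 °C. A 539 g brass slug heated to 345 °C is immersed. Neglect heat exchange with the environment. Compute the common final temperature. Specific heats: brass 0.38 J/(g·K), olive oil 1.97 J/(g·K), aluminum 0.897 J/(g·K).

T_f ≈ 89.8 °C

Conservation of energy gives ΣQ = 0:
539×0.38×(T − 345) + 364×1.97×(T − 23.8) + 83.3×0.897×(T − 23.8) = 0
204.82(T − 345) + 717.08(T − 23.8) + 74.72(T − 23.8) = 0
996.62 T = 89508
T ≈ 89.81 °C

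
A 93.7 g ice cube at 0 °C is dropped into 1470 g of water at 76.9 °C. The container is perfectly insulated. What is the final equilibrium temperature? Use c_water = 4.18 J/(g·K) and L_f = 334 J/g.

T_f ≈ 67.5 °C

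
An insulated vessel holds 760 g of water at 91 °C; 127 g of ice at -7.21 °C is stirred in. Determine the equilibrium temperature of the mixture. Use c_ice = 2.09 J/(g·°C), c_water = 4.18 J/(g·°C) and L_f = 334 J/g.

T_f ≈ 66.0 °C

Energy conservation, ΣQ = 0:
warm ice to 0 °C: 127×2.09×(0 − (-7.21)) = 1913.8
  fusion: m_ice L_f = 127×334 = 42418
  warm the meltwater: 530.86 T
  water: 3176.8(T − 91)
3707.7 T = 289089 − 44332 = 244757
T ≈ 66.01 °C. Since T > 0 °C, the all-ice-melts assumption holds.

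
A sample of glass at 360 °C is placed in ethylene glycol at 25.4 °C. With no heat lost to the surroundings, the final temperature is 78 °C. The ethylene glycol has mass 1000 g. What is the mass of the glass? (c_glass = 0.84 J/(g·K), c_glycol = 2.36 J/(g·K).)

m ≈ 524 g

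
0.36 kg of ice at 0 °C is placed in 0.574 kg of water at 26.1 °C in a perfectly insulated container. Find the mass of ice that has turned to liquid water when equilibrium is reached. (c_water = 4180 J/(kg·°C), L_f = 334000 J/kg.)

m_melted ≈ 0.187 kg

Cooling the water to 0 °C releases 0.574·4180·26.1 = 62622 J.
To melt every bit of ice: 0.36·334000 = 120240 J.
Since 62622 < 120240 J, not all the ice melts; equilibrium is at 0 °C.
m_melted·334000 = 62622  ⇒  m_melted ≈ 0.1875 kg.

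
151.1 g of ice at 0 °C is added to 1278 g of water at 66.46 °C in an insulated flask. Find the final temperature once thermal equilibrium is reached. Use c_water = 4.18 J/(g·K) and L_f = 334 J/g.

Net heat exchanged in the isolated system is zero:
latent heat to melt: 151.1·334 = 50467; warm the meltwater: 631.6 T; water: 5342(T − 66.46)
5973.6 T = 355032 − 50467 = 304565
T ≈ 50.98 °C. Since T > 0 °C, the all-ice-melts assumption holds.

T_f ≈ 51.0 °C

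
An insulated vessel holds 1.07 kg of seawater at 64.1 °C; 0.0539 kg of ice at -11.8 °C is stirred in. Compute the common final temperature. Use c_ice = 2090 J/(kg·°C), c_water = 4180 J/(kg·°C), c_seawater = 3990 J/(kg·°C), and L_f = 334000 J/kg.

T_f ≈ 56.6 °C

Energy balance with sensible and latent terms:
ice -11.8→0 °C: 0.0539×2090×11.8 = 1329.3
  fusion: m_ice L_f = 0.0539×334000 = 18003
  meltwater 0→T: 0.0539×4180×T = 225.3 T
  seawater: 4269.3(T − 64.1)
4494.6 T = 273662 − 19332 = 254330
T ≈ 56.59 °C. Since T > 0 °C, the all-ice-melts assumption holds.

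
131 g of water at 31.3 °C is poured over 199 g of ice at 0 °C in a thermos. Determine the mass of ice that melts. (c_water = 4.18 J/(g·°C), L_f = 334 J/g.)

m_melted ≈ 51.3 g

Heat available from the water dropping to 0 °C: 131×4.18×31.3 = 17139 J.
Melting all 199 g of ice would need 199×334 = 66466 J.
Since 17139 < 66466 J, not all the ice melts; equilibrium is at 0 °C.
m_melt = 17139 / L_f = 51.32 g.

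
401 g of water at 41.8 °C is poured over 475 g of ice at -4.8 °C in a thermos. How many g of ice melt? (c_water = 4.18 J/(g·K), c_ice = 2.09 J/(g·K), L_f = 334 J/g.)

Cooling the water to 0 °C releases 401·4.18·41.8 = 70064 J.
Of that, 475·2.09·4.8 = 4765.2 J goes to bring the ice to 0 °C, leaving 65299 J.
To melt every bit of ice: 475·334 = 158650 J.
65299 J < 158650 J, so only part of the ice melts and the system sits at 0 °C.
m_melt = 65299 / L_f = 195.5 g.

m_melted ≈ 196 g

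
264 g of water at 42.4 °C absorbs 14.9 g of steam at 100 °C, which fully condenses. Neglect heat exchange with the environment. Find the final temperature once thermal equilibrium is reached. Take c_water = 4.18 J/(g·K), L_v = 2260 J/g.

T_f ≈ 74.4 °C

Energy balance with sensible and latent terms:
condense steam: −14.9×2260 = −33674
  condensed water 100 °C→T: 62.28(T − 100)
  water warms: 264×4.18×(T − 42.4) = 1103.5(T − 42.4)
1165.8 T = 33674 + 6228.2 + 46789 = 86691
T ≈ 74.36 °C, under the boiling point, so the assumption holds.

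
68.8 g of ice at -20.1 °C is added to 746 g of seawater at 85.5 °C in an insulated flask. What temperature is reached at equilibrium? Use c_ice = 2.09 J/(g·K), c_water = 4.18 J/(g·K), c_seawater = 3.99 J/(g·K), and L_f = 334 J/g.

Net heat exchanged in the isolated system is zero:
ice -20.1→0 °C: 68.8×2.09×20.1 = 2890.2; fusion: m_ice L_f = 68.8×334 = 22979; meltwater 0→T: 68.8×4.18×T = 287.58 T; seawater cools: 746×3.99×(T − 85.5) = 2976.5(T − 85.5)
3264.1 T = 254494 − 25869 = 228625
T ≈ 70.04 °C (positive, so assuming full melt was valid).

T_f ≈ 70.0 °C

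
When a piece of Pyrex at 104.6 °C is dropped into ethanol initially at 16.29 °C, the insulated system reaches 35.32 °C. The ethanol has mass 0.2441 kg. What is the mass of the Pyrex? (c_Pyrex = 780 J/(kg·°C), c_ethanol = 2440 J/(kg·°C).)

Conservation of energy gives ΣQ = 0:
m×780×(35.32 − 104.6) + 0.2441×2440×(35.32 − 16.29) = 0
-54038 m = -11334
m = -11334/-54038 ≈ 0.2097 kg

m ≈ 0.21 kg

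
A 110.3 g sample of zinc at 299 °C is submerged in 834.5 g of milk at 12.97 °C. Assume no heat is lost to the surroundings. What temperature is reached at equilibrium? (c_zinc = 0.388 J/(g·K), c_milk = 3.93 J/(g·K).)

Let T be the final temperature. ΣQ_i = 0:
110.3×0.388×(T − 299) + 834.5×3.93×(T − 12.97) = 0
42.8(T − 299) + 3279.6(T − 12.97) = 0
(42.8 + 3279.6) T = 42.8×299 + 3279.6×12.97
T = 55332/3322.4 ≈ 16.65 °C

T_f ≈ 16.7 °C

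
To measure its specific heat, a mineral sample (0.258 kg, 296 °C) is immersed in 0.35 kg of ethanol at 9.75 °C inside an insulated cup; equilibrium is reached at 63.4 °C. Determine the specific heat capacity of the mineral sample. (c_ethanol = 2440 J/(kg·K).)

c ≈ 763 J/(kg·K)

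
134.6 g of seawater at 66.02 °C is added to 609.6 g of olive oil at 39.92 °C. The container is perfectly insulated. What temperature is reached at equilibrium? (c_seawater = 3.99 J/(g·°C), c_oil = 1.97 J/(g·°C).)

T_f ≈ 48.0 °C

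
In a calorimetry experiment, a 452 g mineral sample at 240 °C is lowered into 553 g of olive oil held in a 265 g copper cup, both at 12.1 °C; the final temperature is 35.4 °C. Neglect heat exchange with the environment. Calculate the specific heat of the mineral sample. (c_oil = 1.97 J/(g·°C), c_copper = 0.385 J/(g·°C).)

c ≈ 0.3 J/(g·°C)

Let T be the final temperature. ΣQ_i = 0:
452·c·(35.4 − 240) + 553·1.97·(35.4 − 12.1) + 265·0.385·(35.4 − 12.1) = 0
-92479 c = -27760
c = -27760/-92479 ≈ 0.3002 J/(g·°C)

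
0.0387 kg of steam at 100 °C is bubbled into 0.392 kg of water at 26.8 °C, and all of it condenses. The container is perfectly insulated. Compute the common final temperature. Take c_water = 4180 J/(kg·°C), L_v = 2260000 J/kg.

T_f ≈ 82.0 °C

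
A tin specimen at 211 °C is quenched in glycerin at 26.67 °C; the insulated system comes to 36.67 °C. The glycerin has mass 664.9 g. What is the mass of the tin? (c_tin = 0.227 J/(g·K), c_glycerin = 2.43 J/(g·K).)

m ≈ 408 g

|Q_tin| = |Q_glycerin|:
m·0.227·(211 − 36.67) = 664.9·2.43·(36.67 − 26.67)
39.57 m = 16157  ⇒  m ≈ 408.3 g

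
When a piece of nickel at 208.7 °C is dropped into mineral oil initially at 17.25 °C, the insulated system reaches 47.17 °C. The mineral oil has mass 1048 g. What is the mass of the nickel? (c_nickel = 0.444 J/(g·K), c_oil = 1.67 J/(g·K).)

m ≈ 730 g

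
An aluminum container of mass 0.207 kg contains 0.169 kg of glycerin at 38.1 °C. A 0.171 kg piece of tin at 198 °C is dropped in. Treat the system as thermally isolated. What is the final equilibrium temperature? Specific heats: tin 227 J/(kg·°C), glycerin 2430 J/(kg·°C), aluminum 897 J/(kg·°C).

T_f ≈ 47.9 °C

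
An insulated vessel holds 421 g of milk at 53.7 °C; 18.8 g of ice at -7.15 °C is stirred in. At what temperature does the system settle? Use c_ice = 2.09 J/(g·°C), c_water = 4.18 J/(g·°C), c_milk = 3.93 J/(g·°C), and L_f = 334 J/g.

T_f ≈ 47.5 °C

Net heat exchanged in the isolated system is zero:
ice -7.15→0 °C: 18.8·2.09·7.15 = 280.94
  fusion: m_ice L_f = 18.8·334 = 6279.2
  meltwater 0→T: 18.8·4.18·T = 78.58 T
  milk cools: 421·3.93·(T − 53.7) = 1654.5(T − 53.7)
1733.1 T = 88848 − 6560.1 = 82288
T ≈ 47.48 °C — above 0 °C, consistent with complete melting.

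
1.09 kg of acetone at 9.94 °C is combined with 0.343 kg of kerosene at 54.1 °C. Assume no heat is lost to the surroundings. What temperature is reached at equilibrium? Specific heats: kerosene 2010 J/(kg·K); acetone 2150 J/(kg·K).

T_f ≈ 20.0 °C

Net heat exchanged in the isolated system is zero:
0.343×2010×(T − 54.1) + 1.09×2150×(T − 9.94) = 0
(689.43 + 2343.5) T = 689.43×54.1 + 2343.5×9.94
T = 60593/3032.9 ≈ 19.98 °C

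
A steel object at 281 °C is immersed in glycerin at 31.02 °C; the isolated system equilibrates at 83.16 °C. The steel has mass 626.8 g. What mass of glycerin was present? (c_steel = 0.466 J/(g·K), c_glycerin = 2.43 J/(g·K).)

m ≈ 456 g

Heat lost by the steel = heat gained by the glycerin:
626.8·0.466·(281 − 83.16) = m·2.43·(83.16 − 31.02)
126.7 m = 57787  ⇒  m ≈ 456.1 g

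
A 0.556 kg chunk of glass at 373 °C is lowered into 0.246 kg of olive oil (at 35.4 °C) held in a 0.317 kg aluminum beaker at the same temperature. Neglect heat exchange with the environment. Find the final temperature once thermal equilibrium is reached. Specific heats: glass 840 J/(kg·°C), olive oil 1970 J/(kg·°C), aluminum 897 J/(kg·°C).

T_f ≈ 163.0 °C

T_f = Σ m_i c_i T_i / Σ m_i c_i:
T_f = (467.04×373 + 484.62×35.4 + 284.35×35.4) / (467.04 + 484.62 + 284.35)
    = 201427 / 1236 ≈ 162.97 °C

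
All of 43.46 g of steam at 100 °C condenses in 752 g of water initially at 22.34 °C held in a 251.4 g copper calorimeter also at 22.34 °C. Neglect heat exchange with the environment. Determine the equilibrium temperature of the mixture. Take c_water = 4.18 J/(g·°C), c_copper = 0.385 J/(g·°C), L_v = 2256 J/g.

T_f ≈ 55.1 °C

Conservation of energy gives ΣQ = 0:
latent heat released on condensation: 43.46×2256 = 98046; condensed water 100 °C→T: 181.66(T − 100); original water: 3143.4(T − 22.34); copper cup: 251.4×0.385×(T − 22.34) = 96.79(T − 22.34)
3421.8 T = 98046 + 18166 + 72385 = 188597
T ≈ 55.12 °C — below 100 °C, confirming all the steam condensed.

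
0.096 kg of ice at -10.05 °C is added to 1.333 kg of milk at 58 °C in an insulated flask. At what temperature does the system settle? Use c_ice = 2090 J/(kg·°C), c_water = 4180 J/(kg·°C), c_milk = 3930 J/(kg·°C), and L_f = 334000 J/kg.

T_f ≈ 47.8 °C

Conservation of energy gives ΣQ = 0:
warm ice to 0 °C: 0.096×2090×(0 − (-10.05)) = 2016.4
  melt ice: 0.096×334000 = 32064
  warm the meltwater: 401.28 T
  milk: 5238.7(T − 58)
5640 T = 303844 − 34080 = 269764
T ≈ 47.83 °C (positive, so assuming full melt was valid).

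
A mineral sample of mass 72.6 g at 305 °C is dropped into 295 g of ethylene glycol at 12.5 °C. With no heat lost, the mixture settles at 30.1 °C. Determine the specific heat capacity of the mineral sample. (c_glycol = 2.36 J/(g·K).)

m_s c (T_s − T_f) = m_glycol c_glycol (T_f − T_0):
72.6×c×(305 − 30.1) = 295×2.36×(30.1 − 12.5)
19958 c = 12253  ⇒  c ≈ 0.614 J/(g·K)

c ≈ 0.614 J/(g·K)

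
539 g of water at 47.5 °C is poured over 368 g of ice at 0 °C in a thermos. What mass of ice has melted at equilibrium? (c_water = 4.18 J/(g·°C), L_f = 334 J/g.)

Heat available from the water dropping to 0 °C: 539×4.18×47.5 = 107018 J.
To melt every bit of ice: 368×334 = 122912 J.
Since 107018 < 122912 J, not all the ice melts; equilibrium is at 0 °C.
m_melted×334 = 107018  ⇒  m_melted ≈ 320.4 g.

m_melted ≈ 320 g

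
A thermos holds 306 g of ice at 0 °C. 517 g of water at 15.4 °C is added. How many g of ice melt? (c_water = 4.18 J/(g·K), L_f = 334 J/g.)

m_melted ≈ 99.6 g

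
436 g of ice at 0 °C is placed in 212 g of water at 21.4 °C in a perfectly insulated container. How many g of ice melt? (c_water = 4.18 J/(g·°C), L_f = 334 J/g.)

Heat available from the water dropping to 0 °C: 212×4.18×21.4 = 18964 J.
Melting all 436 g of ice would need 436×334 = 145624 J.
Since 18964 < 145624 J, not all the ice melts; equilibrium is at 0 °C.
Mass melted = 18964/334 ≈ 56.78 g.

m_melted ≈ 56.8 g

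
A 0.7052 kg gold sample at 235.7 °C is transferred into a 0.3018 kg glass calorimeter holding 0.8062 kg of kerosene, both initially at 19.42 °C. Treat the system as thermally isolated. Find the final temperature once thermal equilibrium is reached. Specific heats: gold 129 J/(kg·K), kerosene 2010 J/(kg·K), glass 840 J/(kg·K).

T_f ≈ 29.4 °C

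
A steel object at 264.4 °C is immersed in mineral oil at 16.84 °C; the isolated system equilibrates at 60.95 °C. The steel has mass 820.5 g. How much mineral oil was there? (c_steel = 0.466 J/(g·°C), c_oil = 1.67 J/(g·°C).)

|Q_steel| = |Q_oil|:
820.5·0.466·(264.4 − 60.95) = m·1.67·(60.95 − 16.84)
73.66 m = 77790  ⇒  m ≈ 1056 g

m ≈ 1060 g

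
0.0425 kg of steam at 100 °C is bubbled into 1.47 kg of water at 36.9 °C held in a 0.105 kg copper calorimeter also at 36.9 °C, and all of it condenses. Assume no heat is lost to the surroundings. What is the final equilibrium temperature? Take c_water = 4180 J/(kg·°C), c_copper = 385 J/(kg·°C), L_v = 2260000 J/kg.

T_f ≈ 53.8 °C

Let T be the final temperature. ΣQ_i = 0:
latent heat released on condensation: 0.0425×2260000 = 96050
  condensed water 100 °C→T: 177.65(T − 100)
  water warms: 1.47×4180×(T − 36.9) = 6144.6(T − 36.9)
  cup: 40.42(T − 36.9)
6362.7 T = 96050 + 17765 + 228227 = 342042
T ≈ 53.76 °C (< 100 °C, so full condensation is consistent).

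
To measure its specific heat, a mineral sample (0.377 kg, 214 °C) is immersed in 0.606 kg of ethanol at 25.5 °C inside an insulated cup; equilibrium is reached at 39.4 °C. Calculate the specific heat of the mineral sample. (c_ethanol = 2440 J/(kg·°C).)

c ≈ 312 J/(kg·°C)

Heat lost by the mineral sample = heat gained by the ethanol:
0.377×c×(214 − 39.4) = 0.606×2440×(39.4 − 25.5)
65.82 c = 20553  ⇒  c ≈ 312.2 J/(kg·°C)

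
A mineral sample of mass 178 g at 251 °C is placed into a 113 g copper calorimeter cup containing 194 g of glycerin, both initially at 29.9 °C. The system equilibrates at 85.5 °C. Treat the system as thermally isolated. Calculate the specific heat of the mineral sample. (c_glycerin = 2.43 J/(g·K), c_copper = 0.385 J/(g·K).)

Net heat exchanged in the isolated system is zero:
178·c·(85.5 − 251) + 194·2.43·(85.5 − 29.9) + 113·0.385·(85.5 − 29.9) = 0
-29459 c = -28630
c = -28630/-29459 ≈ 0.9719 J/(g·K)

c ≈ 0.972 J/(g·K)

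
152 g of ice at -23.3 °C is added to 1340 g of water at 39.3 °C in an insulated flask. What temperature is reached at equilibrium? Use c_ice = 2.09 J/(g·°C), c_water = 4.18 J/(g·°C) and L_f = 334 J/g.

T_f ≈ 26.0 °C

Energy balance with sensible and latent terms:
warm ice to 0 °C: 152·2.09·(0 − (-23.3)) = 7401.9; latent heat to melt: 152·334 = 50768; meltwater 0→T: 152·4.18·T = 635.36 T; water: 5601.2(T − 39.3)
6236.6 T = 220127 − 58170 = 161957
T ≈ 25.97 °C. Since T > 0 °C, the all-ice-melts assumption holds.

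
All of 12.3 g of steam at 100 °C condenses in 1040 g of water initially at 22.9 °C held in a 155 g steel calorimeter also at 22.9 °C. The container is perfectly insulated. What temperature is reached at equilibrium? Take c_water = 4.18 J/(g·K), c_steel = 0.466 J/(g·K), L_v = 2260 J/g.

Net heat exchanged in the isolated system is zero:
condense steam: −12.3×2260 = −27798
  condensate cools 100→T: 12.3×4.18×(T − 100) = 51.41(T − 100)
  original water: 4347.2(T − 22.9)
  steel cup: 155×0.466×(T − 22.9) = 72.23(T − 22.9)
4470.8 T = 27798 + 5141.4 + 101205 = 134144
T ≈ 30.00 °C, under the boiling point, so the assumption holds.

T_f ≈ 30.0 °C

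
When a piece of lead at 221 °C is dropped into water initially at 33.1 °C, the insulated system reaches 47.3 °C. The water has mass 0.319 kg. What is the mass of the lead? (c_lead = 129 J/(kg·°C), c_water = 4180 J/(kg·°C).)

Conservation of energy gives ΣQ = 0:
m·129·(47.3 − 221) + 0.319·4180·(47.3 − 33.1) = 0
-22407 m = -18935
m = -18935/-22407 ≈ 0.845 kg

m ≈ 0.845 kg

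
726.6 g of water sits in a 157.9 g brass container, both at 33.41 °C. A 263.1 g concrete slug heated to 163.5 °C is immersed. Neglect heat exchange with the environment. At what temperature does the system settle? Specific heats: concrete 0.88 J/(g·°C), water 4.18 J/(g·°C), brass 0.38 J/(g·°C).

T_f ≈ 42.5 °C

Let T be the final temperature. ΣQ_i = 0:
263.1·0.88·(T − 163.5) + 726.6·4.18·(T − 33.41) + 157.9·0.38·(T − 33.41) = 0
(231.53 + 3037.2 + 60) T = 231.53·163.5 + 3037.2·33.41 + 60·33.41
T = 141332 / 3328.7 = 42.5 °C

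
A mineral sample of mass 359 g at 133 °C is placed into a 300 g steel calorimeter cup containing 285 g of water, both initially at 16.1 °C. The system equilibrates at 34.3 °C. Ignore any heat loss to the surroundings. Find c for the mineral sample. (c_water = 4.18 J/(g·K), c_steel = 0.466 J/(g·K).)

c ≈ 0.684 J/(g·K)

Taking heat into each body as positive, Σ m c ΔT = 0:
359×c×(34.3 − 133) + 285×4.18×(34.3 − 16.1) + 300×0.466×(34.3 − 16.1) = 0
-35433 c = -24226
c = -24226/-35433 ≈ 0.6837 J/(g·K)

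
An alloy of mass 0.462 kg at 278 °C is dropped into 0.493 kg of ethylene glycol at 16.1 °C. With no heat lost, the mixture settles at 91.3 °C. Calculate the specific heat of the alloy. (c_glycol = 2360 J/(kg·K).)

Let T be the final temperature. ΣQ_i = 0:
0.462·c·(91.3 − 278) + 0.493·2360·(91.3 − 16.1) = 0
-86.26 c = -87494
c = -87494/-86.26 ≈ 1014 J/(kg·K)

c ≈ 1010 J/(kg·K)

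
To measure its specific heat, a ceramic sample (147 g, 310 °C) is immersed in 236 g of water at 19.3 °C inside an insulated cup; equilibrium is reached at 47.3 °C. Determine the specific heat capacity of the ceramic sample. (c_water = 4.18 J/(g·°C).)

c ≈ 0.715 J/(g·°C)

Conservation of energy gives ΣQ = 0:
147×c×(47.3 − 310) + 236×4.18×(47.3 − 19.3) = 0
-38617 c = -27621
c = -27621/-38617 ≈ 0.7153 J/(g·°C)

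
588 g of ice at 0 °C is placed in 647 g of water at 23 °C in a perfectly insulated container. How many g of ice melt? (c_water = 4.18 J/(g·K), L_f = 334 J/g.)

Cooling the water to 0 °C releases 647×4.18×23 = 62203 J.
Melting all 588 g of ice would need 588×334 = 196392 J.
62203 J < 196392 J, so only part of the ice melts and the system sits at 0 °C.
m_melt = 62203 / L_f = 186.2 g.

m_melted ≈ 186 g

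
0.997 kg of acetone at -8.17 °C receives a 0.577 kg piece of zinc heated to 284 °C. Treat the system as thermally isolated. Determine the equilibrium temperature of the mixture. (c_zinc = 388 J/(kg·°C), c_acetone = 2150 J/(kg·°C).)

Energy conservation, ΣQ = 0:
0.577·388·(T − 284) + 0.997·2150·(T − (-8.17)) = 0
(223.88 + 2143.6) T = 223.88·284 + 2143.6·(-8.17)
T = 46068/2367.4 ≈ 19.46 °C

T_f ≈ 19.5 °C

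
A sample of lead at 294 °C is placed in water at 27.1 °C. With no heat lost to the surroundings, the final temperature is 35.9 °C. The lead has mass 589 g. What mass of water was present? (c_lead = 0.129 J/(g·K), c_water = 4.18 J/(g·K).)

Heat lost by the lead = heat gained by the water:
589×0.129×(294 − 35.9) = m×4.18×(35.9 − 27.1)
36.78 m = 19611  ⇒  m ≈ 533.1 g

m ≈ 533 g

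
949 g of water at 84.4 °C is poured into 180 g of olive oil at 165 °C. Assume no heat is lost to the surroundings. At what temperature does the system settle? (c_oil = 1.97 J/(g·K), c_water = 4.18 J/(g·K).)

T_f ≈ 91.0 °C

T_f = Σ m_i c_i T_i / Σ m_i c_i:
T_f = (354.6×165 + 3966.8×84.4) / (354.6 + 3966.8)
    = 393309 / 4321.4 ≈ 91.01 °C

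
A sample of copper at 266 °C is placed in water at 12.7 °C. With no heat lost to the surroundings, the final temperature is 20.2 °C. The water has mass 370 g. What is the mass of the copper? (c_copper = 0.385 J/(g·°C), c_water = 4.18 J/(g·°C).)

Setting the total heat transfer to zero:
m×0.385×(20.2 − 266) + 370×4.18×(20.2 − 12.7) = 0
-94.63 m = -11600
m = -11600/-94.63 ≈ 122.6 g

m ≈ 123 g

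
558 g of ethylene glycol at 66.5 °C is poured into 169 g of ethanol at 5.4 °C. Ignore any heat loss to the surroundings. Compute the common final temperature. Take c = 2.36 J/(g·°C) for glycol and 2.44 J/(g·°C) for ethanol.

Setting the total heat transfer to zero:
558·2.36·(T − 66.5) + 169·2.44·(T − 5.4) = 0
1316.9(T − 66.5) + 412.36(T − 5.4) = 0
(1316.9 + 412.36) T = 1316.9·66.5 + 412.36·5.4
T = 89799 / 1729.2 = 51.9 °C

T_f ≈ 51.9 °C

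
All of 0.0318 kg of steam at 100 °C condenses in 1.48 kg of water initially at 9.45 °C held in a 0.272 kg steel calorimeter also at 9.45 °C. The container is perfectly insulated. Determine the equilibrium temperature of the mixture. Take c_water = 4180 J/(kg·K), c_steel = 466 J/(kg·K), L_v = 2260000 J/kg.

Sum of m c ΔT and latent-heat terms is zero:
condense steam: −0.0318·2260000 = −71868
  condensate cools 100→T: 0.0318·4180·(T − 100) = 132.92(T − 100)
  original water: 6186.4(T − 9.45)
  cup: 126.75(T − 9.45)
6446.1 T = 71868 + 13292 + 59659 = 144820
T ≈ 22.47 °C (< 100 °C, so full condensation is consistent).

T_f ≈ 22.5 °C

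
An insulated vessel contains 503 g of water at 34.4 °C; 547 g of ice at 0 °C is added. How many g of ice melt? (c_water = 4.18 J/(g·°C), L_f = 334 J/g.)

Water can give up m c ΔT = 503×4.18×34.4 = 72327 J before reaching 0 °C.
To melt every bit of ice: 547×334 = 182698 J.
Since 72327 < 182698 J, not all the ice melts; equilibrium is at 0 °C.
m_melt = 72327 / L_f = 216.5 g.

m_melted ≈ 217 g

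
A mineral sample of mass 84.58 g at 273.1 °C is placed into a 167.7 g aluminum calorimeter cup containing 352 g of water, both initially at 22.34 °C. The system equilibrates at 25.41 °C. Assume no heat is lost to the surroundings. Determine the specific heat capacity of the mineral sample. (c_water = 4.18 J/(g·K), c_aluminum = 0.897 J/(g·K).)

Heat gained plus heat lost sum to zero:
84.58·c·(25.41 − 273.1) + 352·4.18·(25.41 − 22.34) + 167.7·0.897·(25.41 − 22.34) = 0
-20950 c = -4978.9
c = -4978.9/-20950 ≈ 0.2377 J/(g·K)

c ≈ 0.238 J/(g·K)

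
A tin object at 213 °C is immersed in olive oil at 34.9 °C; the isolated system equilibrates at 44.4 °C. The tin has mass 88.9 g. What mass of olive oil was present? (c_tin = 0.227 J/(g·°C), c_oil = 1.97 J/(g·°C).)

|Q_tin| = |Q_oil|:
88.9×0.227×(213 − 44.4) = m×1.97×(44.4 − 34.9)
18.71 m = 3402.4  ⇒  m ≈ 181.8 g

m ≈ 182 g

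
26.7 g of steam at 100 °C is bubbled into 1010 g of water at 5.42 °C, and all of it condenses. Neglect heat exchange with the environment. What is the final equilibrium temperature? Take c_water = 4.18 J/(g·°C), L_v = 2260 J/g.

Heat gained plus heat lost sum to zero:
condense steam: −26.7·2260 = −60342; condensed water 100 °C→T: 111.61(T − 100); original water: 4221.8(T − 5.42)
4333.4 T = 60342 + 11161 + 22882 = 94385
T ≈ 21.78 °C, under the boiling point, so the assumption holds.

T_f ≈ 21.8 °C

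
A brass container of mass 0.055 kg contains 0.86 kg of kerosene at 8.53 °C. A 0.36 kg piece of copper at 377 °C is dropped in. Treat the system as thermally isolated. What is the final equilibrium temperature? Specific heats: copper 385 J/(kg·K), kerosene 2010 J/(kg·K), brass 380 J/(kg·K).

T_f ≈ 35.6 °C

Conservation of energy gives ΣQ = 0:
0.36*385*(T − 377) + 0.86*2010*(T − 8.53) + 0.055*380*(T − 8.53) = 0
1888.1 T = 67175
T = 67175 / 1888.1 = 35.6 °C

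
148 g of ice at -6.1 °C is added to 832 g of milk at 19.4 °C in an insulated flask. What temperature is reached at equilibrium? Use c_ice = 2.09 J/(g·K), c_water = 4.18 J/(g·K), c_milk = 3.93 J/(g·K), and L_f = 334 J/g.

T_f ≈ 3.1 °C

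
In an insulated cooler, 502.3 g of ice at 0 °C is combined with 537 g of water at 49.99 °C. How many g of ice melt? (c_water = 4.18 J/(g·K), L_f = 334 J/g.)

Water can give up m c ΔT = 537·4.18·49.99 = 112211 J before reaching 0 °C.
Melting all 502.3 g of ice would need 502.3·334 = 167768 J.
That's not enough to melt it all — equilibrium is at 0 °C with ice remaining.
m_melted·334 = 112211  ⇒  m_melted ≈ 336 g.

m_melted ≈ 336 g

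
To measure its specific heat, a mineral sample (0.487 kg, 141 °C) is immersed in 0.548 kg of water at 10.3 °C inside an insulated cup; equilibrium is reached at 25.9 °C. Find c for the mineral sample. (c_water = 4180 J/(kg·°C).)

Net heat exchanged in the isolated system is zero:
0.487·c·(25.9 − 141) + 0.548·4180·(25.9 − 10.3) = 0
-56.05 c = -35734
c = -35734/-56.05 ≈ 637.5 J/(kg·°C)

c ≈ 637 J/(kg·°C)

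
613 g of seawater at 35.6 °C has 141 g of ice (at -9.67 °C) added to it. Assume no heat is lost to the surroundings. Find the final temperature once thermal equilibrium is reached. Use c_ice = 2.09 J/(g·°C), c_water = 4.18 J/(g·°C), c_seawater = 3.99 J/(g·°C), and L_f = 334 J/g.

Net heat exchanged in the isolated system is zero:
warm ice to 0 °C: 141·2.09·(0 − (-9.67)) = 2849.7
  latent heat to melt: 141·334 = 47094
  meltwater 0→T: 141·4.18·T = 589.38 T
  seawater cools: 613·3.99·(T − 35.6) = 2445.9(T − 35.6)
3035.3 T = 87073 − 49944 = 37129
T ≈ 12.23 °C (positive, so assuming full melt was valid).

T_f ≈ 12.2 °C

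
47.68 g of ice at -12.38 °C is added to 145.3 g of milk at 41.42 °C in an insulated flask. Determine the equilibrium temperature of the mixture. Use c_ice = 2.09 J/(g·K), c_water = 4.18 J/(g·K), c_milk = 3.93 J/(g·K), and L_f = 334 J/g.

T_f ≈ 8.4 °C

Heat gained plus heat lost sum to zero:
ice -12.38→0 °C: 47.68·2.09·12.38 = 1233.7
  melt ice: 47.68·334 = 15925
  warm the meltwater: 199.3 T
  milk cools: 145.3·3.93·(T − 41.42) = 571.03(T − 41.42)
770.33 T = 23652 − 17159 = 6493.2
T ≈ 8.43 °C. Since T > 0 °C, the all-ice-melts assumption holds.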